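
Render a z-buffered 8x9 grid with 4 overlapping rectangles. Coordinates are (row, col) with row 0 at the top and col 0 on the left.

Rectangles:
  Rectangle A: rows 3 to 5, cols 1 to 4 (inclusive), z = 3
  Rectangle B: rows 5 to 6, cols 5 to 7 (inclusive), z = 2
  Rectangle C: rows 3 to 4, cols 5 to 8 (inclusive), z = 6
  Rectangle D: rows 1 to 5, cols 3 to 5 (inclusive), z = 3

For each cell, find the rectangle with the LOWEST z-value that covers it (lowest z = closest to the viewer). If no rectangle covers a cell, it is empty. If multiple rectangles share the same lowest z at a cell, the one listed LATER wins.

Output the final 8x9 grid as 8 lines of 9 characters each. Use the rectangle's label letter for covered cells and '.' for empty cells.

.........
...DDD...
...DDD...
.AADDDCCC
.AADDDCCC
.AADDBBB.
.....BBB.
.........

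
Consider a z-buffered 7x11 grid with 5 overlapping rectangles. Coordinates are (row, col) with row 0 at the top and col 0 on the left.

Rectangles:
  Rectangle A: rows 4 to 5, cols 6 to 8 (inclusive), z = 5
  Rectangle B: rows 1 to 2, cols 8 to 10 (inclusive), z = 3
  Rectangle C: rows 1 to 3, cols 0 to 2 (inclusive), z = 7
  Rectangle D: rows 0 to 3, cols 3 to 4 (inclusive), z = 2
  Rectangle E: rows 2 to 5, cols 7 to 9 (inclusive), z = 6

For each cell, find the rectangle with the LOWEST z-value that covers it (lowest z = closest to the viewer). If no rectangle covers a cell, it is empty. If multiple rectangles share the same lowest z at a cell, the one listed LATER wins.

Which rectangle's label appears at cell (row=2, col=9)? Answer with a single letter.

Answer: B

Derivation:
Check cell (2,9):
  A: rows 4-5 cols 6-8 -> outside (row miss)
  B: rows 1-2 cols 8-10 z=3 -> covers; best now B (z=3)
  C: rows 1-3 cols 0-2 -> outside (col miss)
  D: rows 0-3 cols 3-4 -> outside (col miss)
  E: rows 2-5 cols 7-9 z=6 -> covers; best now B (z=3)
Winner: B at z=3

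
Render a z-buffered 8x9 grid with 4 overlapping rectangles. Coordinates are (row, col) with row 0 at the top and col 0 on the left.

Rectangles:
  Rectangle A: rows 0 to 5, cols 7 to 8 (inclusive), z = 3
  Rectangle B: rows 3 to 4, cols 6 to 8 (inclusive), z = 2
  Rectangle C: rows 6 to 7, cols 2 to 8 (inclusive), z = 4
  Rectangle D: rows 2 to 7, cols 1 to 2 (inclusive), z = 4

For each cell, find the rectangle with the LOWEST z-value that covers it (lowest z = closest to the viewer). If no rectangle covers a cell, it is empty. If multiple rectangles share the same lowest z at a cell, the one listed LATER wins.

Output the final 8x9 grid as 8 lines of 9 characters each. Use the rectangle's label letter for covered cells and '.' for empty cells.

.......AA
.......AA
.DD....AA
.DD...BBB
.DD...BBB
.DD....AA
.DDCCCCCC
.DDCCCCCC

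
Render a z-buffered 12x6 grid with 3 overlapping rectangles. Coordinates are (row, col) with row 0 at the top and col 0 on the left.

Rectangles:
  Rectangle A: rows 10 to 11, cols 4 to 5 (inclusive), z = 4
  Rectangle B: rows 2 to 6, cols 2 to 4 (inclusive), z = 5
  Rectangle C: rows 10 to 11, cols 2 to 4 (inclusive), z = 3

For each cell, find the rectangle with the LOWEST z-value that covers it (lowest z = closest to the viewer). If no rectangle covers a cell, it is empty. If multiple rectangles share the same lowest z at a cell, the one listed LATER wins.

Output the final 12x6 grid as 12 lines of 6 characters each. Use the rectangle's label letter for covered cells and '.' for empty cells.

......
......
..BBB.
..BBB.
..BBB.
..BBB.
..BBB.
......
......
......
..CCCA
..CCCA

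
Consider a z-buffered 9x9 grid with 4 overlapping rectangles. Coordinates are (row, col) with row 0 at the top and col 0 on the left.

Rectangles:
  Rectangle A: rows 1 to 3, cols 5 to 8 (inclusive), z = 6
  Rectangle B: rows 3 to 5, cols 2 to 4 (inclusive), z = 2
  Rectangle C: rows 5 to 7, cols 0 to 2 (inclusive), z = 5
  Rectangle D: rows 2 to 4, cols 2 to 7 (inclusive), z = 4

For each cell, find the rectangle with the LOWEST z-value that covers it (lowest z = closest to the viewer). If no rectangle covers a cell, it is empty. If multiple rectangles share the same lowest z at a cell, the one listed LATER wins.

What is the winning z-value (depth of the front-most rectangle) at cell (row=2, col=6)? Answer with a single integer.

Check cell (2,6):
  A: rows 1-3 cols 5-8 z=6 -> covers; best now A (z=6)
  B: rows 3-5 cols 2-4 -> outside (row miss)
  C: rows 5-7 cols 0-2 -> outside (row miss)
  D: rows 2-4 cols 2-7 z=4 -> covers; best now D (z=4)
Winner: D at z=4

Answer: 4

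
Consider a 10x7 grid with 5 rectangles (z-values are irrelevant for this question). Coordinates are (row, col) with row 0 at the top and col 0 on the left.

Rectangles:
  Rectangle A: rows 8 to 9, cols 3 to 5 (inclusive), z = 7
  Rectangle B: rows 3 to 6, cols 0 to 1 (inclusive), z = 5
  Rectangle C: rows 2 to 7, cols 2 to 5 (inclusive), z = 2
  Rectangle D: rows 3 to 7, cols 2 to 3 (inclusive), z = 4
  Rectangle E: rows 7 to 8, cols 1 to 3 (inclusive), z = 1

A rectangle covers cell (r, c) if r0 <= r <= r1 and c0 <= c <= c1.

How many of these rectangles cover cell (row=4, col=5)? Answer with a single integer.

Check cell (4,5):
  A: rows 8-9 cols 3-5 -> outside (row miss)
  B: rows 3-6 cols 0-1 -> outside (col miss)
  C: rows 2-7 cols 2-5 -> covers
  D: rows 3-7 cols 2-3 -> outside (col miss)
  E: rows 7-8 cols 1-3 -> outside (row miss)
Count covering = 1

Answer: 1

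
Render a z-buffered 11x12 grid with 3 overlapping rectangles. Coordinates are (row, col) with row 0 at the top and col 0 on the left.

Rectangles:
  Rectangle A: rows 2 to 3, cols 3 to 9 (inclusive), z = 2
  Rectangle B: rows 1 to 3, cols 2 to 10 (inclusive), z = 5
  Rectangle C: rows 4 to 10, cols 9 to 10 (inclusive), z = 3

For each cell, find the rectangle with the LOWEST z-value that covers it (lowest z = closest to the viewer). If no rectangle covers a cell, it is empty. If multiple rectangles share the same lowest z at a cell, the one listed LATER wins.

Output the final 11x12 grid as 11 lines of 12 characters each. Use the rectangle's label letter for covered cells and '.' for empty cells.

............
..BBBBBBBBB.
..BAAAAAAAB.
..BAAAAAAAB.
.........CC.
.........CC.
.........CC.
.........CC.
.........CC.
.........CC.
.........CC.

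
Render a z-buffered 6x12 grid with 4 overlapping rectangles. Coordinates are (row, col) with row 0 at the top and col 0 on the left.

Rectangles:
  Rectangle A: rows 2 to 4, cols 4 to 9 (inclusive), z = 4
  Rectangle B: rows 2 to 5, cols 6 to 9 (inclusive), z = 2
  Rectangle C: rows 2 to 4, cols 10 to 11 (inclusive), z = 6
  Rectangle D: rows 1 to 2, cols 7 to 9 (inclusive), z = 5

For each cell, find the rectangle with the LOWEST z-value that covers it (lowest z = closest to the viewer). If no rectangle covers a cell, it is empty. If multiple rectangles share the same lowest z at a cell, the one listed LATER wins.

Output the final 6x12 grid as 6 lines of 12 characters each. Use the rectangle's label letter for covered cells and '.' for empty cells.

............
.......DDD..
....AABBBBCC
....AABBBBCC
....AABBBBCC
......BBBB..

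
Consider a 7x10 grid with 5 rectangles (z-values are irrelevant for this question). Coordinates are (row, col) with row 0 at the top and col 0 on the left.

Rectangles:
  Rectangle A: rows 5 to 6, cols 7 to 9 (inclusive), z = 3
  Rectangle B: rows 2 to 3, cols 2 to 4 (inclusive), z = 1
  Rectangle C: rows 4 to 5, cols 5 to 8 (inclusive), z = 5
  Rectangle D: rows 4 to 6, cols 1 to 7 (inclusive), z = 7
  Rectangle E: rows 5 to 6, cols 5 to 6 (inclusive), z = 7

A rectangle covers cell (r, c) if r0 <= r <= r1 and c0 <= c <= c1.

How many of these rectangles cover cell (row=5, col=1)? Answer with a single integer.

Answer: 1

Derivation:
Check cell (5,1):
  A: rows 5-6 cols 7-9 -> outside (col miss)
  B: rows 2-3 cols 2-4 -> outside (row miss)
  C: rows 4-5 cols 5-8 -> outside (col miss)
  D: rows 4-6 cols 1-7 -> covers
  E: rows 5-6 cols 5-6 -> outside (col miss)
Count covering = 1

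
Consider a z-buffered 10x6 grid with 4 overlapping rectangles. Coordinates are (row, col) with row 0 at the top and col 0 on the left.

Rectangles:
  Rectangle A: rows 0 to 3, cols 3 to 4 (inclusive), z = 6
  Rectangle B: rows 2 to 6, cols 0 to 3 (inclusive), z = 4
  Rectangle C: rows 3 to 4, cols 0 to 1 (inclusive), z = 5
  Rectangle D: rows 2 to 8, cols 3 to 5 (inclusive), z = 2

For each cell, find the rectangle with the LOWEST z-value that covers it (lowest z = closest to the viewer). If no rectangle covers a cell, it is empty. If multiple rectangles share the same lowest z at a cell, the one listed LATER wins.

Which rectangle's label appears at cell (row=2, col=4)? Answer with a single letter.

Answer: D

Derivation:
Check cell (2,4):
  A: rows 0-3 cols 3-4 z=6 -> covers; best now A (z=6)
  B: rows 2-6 cols 0-3 -> outside (col miss)
  C: rows 3-4 cols 0-1 -> outside (row miss)
  D: rows 2-8 cols 3-5 z=2 -> covers; best now D (z=2)
Winner: D at z=2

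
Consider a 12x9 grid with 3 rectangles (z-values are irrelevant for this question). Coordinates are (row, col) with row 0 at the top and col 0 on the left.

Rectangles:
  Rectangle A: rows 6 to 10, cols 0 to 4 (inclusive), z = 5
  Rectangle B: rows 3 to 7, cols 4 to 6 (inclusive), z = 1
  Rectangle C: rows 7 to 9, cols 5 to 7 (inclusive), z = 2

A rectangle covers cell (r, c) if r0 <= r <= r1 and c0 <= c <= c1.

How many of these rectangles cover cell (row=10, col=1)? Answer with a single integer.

Answer: 1

Derivation:
Check cell (10,1):
  A: rows 6-10 cols 0-4 -> covers
  B: rows 3-7 cols 4-6 -> outside (row miss)
  C: rows 7-9 cols 5-7 -> outside (row miss)
Count covering = 1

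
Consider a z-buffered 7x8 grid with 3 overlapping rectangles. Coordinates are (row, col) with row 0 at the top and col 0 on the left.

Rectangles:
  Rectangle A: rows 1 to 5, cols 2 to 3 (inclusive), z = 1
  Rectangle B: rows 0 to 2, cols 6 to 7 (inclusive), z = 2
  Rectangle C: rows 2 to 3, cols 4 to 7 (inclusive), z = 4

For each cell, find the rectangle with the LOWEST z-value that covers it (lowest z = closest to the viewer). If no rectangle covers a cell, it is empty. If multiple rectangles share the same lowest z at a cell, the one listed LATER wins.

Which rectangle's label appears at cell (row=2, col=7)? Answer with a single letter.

Answer: B

Derivation:
Check cell (2,7):
  A: rows 1-5 cols 2-3 -> outside (col miss)
  B: rows 0-2 cols 6-7 z=2 -> covers; best now B (z=2)
  C: rows 2-3 cols 4-7 z=4 -> covers; best now B (z=2)
Winner: B at z=2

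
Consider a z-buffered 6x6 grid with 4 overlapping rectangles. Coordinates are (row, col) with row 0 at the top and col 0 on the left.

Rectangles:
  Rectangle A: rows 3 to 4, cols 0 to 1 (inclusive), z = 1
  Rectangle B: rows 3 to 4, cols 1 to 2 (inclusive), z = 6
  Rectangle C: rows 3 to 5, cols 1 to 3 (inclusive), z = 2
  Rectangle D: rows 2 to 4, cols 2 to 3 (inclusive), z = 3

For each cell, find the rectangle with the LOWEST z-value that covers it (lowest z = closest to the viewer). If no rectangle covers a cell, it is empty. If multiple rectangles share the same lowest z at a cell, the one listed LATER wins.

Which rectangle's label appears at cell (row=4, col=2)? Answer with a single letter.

Check cell (4,2):
  A: rows 3-4 cols 0-1 -> outside (col miss)
  B: rows 3-4 cols 1-2 z=6 -> covers; best now B (z=6)
  C: rows 3-5 cols 1-3 z=2 -> covers; best now C (z=2)
  D: rows 2-4 cols 2-3 z=3 -> covers; best now C (z=2)
Winner: C at z=2

Answer: C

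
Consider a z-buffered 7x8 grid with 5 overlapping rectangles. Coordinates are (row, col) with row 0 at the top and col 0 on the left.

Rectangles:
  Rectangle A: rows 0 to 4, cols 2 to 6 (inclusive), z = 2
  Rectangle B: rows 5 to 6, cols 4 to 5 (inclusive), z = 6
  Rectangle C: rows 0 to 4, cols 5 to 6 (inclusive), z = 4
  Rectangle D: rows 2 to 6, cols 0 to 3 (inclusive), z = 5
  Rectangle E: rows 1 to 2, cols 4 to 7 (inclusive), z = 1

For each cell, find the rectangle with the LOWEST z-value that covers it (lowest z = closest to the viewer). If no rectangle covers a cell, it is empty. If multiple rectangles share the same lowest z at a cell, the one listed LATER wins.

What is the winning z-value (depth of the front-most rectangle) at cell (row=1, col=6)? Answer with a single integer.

Answer: 1

Derivation:
Check cell (1,6):
  A: rows 0-4 cols 2-6 z=2 -> covers; best now A (z=2)
  B: rows 5-6 cols 4-5 -> outside (row miss)
  C: rows 0-4 cols 5-6 z=4 -> covers; best now A (z=2)
  D: rows 2-6 cols 0-3 -> outside (row miss)
  E: rows 1-2 cols 4-7 z=1 -> covers; best now E (z=1)
Winner: E at z=1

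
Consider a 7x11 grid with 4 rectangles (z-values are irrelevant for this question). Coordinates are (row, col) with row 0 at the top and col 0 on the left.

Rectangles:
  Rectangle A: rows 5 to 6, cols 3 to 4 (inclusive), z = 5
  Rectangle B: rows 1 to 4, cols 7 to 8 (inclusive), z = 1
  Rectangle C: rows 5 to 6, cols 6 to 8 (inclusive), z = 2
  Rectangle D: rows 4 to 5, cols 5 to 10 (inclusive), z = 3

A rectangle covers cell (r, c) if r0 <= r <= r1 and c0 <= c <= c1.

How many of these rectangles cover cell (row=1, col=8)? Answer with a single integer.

Check cell (1,8):
  A: rows 5-6 cols 3-4 -> outside (row miss)
  B: rows 1-4 cols 7-8 -> covers
  C: rows 5-6 cols 6-8 -> outside (row miss)
  D: rows 4-5 cols 5-10 -> outside (row miss)
Count covering = 1

Answer: 1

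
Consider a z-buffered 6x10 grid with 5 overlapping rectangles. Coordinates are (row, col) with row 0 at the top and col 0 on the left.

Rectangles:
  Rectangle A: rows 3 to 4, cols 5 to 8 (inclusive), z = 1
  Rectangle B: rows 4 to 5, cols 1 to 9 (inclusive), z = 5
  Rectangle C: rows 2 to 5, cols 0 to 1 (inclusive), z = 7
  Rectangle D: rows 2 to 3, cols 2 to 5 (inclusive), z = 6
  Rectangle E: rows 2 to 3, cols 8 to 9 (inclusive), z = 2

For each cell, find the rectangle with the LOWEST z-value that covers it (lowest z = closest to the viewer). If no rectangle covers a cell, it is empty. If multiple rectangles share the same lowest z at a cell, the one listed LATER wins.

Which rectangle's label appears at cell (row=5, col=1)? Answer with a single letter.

Answer: B

Derivation:
Check cell (5,1):
  A: rows 3-4 cols 5-8 -> outside (row miss)
  B: rows 4-5 cols 1-9 z=5 -> covers; best now B (z=5)
  C: rows 2-5 cols 0-1 z=7 -> covers; best now B (z=5)
  D: rows 2-3 cols 2-5 -> outside (row miss)
  E: rows 2-3 cols 8-9 -> outside (row miss)
Winner: B at z=5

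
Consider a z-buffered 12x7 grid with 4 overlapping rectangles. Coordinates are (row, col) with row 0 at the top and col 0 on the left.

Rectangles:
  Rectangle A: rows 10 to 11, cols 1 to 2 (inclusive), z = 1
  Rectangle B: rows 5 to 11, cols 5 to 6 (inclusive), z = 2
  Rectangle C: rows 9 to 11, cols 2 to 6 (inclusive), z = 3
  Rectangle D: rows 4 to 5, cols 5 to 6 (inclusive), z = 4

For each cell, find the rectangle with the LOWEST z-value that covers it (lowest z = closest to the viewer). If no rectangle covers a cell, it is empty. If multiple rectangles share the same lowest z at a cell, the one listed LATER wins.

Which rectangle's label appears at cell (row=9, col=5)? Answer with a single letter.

Check cell (9,5):
  A: rows 10-11 cols 1-2 -> outside (row miss)
  B: rows 5-11 cols 5-6 z=2 -> covers; best now B (z=2)
  C: rows 9-11 cols 2-6 z=3 -> covers; best now B (z=2)
  D: rows 4-5 cols 5-6 -> outside (row miss)
Winner: B at z=2

Answer: B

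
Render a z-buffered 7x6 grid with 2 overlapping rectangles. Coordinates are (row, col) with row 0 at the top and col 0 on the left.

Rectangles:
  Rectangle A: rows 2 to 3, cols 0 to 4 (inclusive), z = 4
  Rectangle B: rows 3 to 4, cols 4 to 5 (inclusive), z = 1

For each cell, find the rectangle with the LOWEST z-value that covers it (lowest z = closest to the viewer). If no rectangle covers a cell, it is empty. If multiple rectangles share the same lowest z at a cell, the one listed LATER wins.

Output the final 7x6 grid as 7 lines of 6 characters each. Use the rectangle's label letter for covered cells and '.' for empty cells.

......
......
AAAAA.
AAAABB
....BB
......
......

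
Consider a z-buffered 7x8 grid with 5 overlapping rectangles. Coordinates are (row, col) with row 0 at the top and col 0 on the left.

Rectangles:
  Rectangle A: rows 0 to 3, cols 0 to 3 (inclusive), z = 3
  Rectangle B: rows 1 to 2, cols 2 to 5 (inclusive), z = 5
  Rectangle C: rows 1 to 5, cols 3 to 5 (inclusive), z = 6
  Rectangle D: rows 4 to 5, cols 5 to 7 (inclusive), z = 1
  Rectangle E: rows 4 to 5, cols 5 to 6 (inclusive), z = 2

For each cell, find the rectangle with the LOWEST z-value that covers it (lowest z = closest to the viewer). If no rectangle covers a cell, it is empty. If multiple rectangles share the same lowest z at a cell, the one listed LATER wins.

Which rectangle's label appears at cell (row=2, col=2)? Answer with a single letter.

Check cell (2,2):
  A: rows 0-3 cols 0-3 z=3 -> covers; best now A (z=3)
  B: rows 1-2 cols 2-5 z=5 -> covers; best now A (z=3)
  C: rows 1-5 cols 3-5 -> outside (col miss)
  D: rows 4-5 cols 5-7 -> outside (row miss)
  E: rows 4-5 cols 5-6 -> outside (row miss)
Winner: A at z=3

Answer: A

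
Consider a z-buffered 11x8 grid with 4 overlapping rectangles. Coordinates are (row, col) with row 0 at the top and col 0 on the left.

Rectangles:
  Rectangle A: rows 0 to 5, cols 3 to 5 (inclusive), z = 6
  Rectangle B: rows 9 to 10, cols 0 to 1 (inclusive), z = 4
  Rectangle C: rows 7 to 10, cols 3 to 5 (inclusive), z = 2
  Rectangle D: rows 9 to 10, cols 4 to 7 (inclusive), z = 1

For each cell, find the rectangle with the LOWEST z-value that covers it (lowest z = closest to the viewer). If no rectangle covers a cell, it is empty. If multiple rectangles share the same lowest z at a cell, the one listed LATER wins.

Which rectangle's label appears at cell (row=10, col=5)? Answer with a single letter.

Answer: D

Derivation:
Check cell (10,5):
  A: rows 0-5 cols 3-5 -> outside (row miss)
  B: rows 9-10 cols 0-1 -> outside (col miss)
  C: rows 7-10 cols 3-5 z=2 -> covers; best now C (z=2)
  D: rows 9-10 cols 4-7 z=1 -> covers; best now D (z=1)
Winner: D at z=1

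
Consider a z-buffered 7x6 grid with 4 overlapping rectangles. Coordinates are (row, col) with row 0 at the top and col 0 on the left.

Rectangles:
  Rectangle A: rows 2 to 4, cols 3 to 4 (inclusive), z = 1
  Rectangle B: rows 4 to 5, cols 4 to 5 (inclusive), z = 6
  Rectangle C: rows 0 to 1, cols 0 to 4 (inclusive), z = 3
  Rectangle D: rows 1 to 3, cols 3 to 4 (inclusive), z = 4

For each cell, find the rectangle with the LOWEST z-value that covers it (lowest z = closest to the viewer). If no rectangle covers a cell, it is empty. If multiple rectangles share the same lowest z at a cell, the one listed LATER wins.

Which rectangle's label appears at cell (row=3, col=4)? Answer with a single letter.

Answer: A

Derivation:
Check cell (3,4):
  A: rows 2-4 cols 3-4 z=1 -> covers; best now A (z=1)
  B: rows 4-5 cols 4-5 -> outside (row miss)
  C: rows 0-1 cols 0-4 -> outside (row miss)
  D: rows 1-3 cols 3-4 z=4 -> covers; best now A (z=1)
Winner: A at z=1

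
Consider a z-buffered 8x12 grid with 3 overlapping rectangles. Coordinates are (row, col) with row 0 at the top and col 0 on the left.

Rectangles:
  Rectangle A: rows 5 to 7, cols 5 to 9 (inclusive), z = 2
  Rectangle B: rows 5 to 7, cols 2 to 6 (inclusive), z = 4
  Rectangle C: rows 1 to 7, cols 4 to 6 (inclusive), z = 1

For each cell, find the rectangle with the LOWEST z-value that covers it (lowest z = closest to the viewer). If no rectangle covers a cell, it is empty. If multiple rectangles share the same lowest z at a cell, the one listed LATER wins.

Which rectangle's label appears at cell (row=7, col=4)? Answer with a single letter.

Check cell (7,4):
  A: rows 5-7 cols 5-9 -> outside (col miss)
  B: rows 5-7 cols 2-6 z=4 -> covers; best now B (z=4)
  C: rows 1-7 cols 4-6 z=1 -> covers; best now C (z=1)
Winner: C at z=1

Answer: C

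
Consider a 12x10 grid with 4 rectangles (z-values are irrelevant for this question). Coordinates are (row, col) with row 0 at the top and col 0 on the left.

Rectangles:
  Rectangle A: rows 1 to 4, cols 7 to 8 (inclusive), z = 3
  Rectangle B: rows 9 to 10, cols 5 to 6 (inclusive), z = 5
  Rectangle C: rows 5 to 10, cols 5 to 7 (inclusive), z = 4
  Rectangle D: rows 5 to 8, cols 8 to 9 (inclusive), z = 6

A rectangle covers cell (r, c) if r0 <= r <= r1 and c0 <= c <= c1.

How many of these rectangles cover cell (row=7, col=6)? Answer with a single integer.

Check cell (7,6):
  A: rows 1-4 cols 7-8 -> outside (row miss)
  B: rows 9-10 cols 5-6 -> outside (row miss)
  C: rows 5-10 cols 5-7 -> covers
  D: rows 5-8 cols 8-9 -> outside (col miss)
Count covering = 1

Answer: 1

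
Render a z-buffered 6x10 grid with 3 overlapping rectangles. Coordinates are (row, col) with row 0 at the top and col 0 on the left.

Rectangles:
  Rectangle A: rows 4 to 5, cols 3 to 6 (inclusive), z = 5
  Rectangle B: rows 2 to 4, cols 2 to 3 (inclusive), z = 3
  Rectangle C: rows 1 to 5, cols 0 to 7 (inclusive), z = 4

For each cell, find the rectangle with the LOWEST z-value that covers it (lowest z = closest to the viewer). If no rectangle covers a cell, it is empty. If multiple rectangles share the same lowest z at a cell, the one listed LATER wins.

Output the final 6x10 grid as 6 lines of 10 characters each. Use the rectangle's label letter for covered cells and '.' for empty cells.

..........
CCCCCCCC..
CCBBCCCC..
CCBBCCCC..
CCBBCCCC..
CCCCCCCC..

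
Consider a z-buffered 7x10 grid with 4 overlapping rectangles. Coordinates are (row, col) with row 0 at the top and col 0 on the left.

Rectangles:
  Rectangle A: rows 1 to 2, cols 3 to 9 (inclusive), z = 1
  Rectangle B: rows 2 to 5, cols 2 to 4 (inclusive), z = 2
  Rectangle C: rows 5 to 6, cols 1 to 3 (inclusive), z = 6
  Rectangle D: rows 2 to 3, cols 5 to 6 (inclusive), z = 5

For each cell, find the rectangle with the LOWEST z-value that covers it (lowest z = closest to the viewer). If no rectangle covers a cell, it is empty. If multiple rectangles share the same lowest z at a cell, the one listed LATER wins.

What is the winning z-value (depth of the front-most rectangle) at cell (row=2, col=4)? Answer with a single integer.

Check cell (2,4):
  A: rows 1-2 cols 3-9 z=1 -> covers; best now A (z=1)
  B: rows 2-5 cols 2-4 z=2 -> covers; best now A (z=1)
  C: rows 5-6 cols 1-3 -> outside (row miss)
  D: rows 2-3 cols 5-6 -> outside (col miss)
Winner: A at z=1

Answer: 1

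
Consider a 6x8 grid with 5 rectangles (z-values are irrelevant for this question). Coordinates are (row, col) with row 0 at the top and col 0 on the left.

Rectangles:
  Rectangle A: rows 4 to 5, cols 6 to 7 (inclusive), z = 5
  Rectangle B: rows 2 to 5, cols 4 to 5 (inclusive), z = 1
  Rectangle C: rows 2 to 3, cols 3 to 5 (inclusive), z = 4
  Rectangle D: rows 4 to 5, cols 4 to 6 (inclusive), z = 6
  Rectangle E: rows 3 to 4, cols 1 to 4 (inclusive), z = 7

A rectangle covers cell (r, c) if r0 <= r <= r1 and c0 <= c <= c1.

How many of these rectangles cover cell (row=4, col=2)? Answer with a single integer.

Check cell (4,2):
  A: rows 4-5 cols 6-7 -> outside (col miss)
  B: rows 2-5 cols 4-5 -> outside (col miss)
  C: rows 2-3 cols 3-5 -> outside (row miss)
  D: rows 4-5 cols 4-6 -> outside (col miss)
  E: rows 3-4 cols 1-4 -> covers
Count covering = 1

Answer: 1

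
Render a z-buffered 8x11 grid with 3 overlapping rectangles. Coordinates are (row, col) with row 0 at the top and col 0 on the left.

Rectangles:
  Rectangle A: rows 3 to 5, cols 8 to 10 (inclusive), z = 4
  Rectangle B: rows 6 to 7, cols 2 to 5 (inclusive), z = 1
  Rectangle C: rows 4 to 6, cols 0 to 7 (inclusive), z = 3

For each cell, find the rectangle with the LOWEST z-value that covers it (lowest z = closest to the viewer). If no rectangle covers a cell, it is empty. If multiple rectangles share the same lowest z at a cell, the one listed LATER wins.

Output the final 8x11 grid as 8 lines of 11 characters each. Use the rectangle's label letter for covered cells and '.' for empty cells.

...........
...........
...........
........AAA
CCCCCCCCAAA
CCCCCCCCAAA
CCBBBBCC...
..BBBB.....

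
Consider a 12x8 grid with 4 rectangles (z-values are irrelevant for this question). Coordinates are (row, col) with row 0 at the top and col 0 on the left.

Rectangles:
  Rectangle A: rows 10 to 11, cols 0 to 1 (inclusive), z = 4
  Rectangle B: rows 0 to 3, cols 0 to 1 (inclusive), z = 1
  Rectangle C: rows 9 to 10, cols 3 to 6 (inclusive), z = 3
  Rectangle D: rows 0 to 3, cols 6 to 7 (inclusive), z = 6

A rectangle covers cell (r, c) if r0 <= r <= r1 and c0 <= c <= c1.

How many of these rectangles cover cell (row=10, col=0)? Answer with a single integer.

Check cell (10,0):
  A: rows 10-11 cols 0-1 -> covers
  B: rows 0-3 cols 0-1 -> outside (row miss)
  C: rows 9-10 cols 3-6 -> outside (col miss)
  D: rows 0-3 cols 6-7 -> outside (row miss)
Count covering = 1

Answer: 1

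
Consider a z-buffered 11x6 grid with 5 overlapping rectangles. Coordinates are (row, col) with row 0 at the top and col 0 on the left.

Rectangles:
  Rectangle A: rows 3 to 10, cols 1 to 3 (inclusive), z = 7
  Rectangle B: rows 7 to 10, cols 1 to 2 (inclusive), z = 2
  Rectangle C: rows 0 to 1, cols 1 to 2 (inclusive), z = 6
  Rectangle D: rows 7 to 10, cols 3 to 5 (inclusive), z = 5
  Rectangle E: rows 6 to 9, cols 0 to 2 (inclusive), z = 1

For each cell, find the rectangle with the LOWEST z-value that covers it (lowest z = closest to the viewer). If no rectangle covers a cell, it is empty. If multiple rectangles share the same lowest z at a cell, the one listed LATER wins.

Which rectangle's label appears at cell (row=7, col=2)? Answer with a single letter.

Check cell (7,2):
  A: rows 3-10 cols 1-3 z=7 -> covers; best now A (z=7)
  B: rows 7-10 cols 1-2 z=2 -> covers; best now B (z=2)
  C: rows 0-1 cols 1-2 -> outside (row miss)
  D: rows 7-10 cols 3-5 -> outside (col miss)
  E: rows 6-9 cols 0-2 z=1 -> covers; best now E (z=1)
Winner: E at z=1

Answer: E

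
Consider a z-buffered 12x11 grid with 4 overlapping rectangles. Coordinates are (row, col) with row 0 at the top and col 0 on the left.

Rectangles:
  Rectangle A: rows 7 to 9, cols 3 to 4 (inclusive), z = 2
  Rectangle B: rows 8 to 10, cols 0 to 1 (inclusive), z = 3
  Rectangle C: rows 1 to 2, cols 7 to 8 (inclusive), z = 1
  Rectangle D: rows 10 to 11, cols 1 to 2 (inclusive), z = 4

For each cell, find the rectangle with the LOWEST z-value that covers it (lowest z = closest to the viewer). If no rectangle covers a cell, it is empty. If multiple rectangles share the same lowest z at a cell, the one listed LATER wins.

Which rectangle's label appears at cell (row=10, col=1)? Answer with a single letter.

Check cell (10,1):
  A: rows 7-9 cols 3-4 -> outside (row miss)
  B: rows 8-10 cols 0-1 z=3 -> covers; best now B (z=3)
  C: rows 1-2 cols 7-8 -> outside (row miss)
  D: rows 10-11 cols 1-2 z=4 -> covers; best now B (z=3)
Winner: B at z=3

Answer: B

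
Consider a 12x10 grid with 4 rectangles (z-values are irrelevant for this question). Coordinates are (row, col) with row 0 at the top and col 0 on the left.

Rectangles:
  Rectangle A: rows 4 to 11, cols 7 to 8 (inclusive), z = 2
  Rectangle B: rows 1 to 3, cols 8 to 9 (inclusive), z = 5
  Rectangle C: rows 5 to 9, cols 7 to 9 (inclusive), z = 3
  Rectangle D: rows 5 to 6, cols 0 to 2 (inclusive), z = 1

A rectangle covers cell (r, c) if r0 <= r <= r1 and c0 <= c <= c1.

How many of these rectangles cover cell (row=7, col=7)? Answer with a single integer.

Check cell (7,7):
  A: rows 4-11 cols 7-8 -> covers
  B: rows 1-3 cols 8-9 -> outside (row miss)
  C: rows 5-9 cols 7-9 -> covers
  D: rows 5-6 cols 0-2 -> outside (row miss)
Count covering = 2

Answer: 2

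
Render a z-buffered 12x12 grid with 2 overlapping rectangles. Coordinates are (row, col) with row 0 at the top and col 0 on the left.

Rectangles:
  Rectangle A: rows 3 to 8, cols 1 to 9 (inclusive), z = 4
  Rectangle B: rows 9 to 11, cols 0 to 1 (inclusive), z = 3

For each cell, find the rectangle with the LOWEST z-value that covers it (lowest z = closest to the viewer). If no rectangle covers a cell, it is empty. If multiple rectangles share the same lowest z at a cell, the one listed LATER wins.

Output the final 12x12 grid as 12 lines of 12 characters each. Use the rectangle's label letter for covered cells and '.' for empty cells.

............
............
............
.AAAAAAAAA..
.AAAAAAAAA..
.AAAAAAAAA..
.AAAAAAAAA..
.AAAAAAAAA..
.AAAAAAAAA..
BB..........
BB..........
BB..........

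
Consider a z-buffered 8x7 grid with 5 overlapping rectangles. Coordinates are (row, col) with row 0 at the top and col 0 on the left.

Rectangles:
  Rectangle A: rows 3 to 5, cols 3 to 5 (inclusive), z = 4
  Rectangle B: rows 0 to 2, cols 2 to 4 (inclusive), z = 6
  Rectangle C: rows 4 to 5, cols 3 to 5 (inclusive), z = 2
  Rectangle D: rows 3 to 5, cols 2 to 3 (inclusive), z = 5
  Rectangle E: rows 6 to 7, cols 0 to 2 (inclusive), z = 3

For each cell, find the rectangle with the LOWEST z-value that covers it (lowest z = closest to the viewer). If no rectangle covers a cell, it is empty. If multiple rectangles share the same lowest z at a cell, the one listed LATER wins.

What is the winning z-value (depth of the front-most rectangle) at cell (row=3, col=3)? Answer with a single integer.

Check cell (3,3):
  A: rows 3-5 cols 3-5 z=4 -> covers; best now A (z=4)
  B: rows 0-2 cols 2-4 -> outside (row miss)
  C: rows 4-5 cols 3-5 -> outside (row miss)
  D: rows 3-5 cols 2-3 z=5 -> covers; best now A (z=4)
  E: rows 6-7 cols 0-2 -> outside (row miss)
Winner: A at z=4

Answer: 4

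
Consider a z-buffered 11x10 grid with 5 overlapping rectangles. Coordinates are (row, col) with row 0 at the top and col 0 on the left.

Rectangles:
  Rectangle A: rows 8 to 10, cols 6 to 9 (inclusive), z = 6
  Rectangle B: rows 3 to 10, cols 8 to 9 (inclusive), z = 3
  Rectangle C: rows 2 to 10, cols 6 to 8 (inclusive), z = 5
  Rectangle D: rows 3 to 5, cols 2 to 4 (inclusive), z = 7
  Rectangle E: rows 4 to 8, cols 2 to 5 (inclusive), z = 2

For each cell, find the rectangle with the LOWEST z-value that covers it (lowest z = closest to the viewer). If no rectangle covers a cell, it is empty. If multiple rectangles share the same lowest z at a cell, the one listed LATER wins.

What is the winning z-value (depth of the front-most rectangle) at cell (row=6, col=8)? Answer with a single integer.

Answer: 3

Derivation:
Check cell (6,8):
  A: rows 8-10 cols 6-9 -> outside (row miss)
  B: rows 3-10 cols 8-9 z=3 -> covers; best now B (z=3)
  C: rows 2-10 cols 6-8 z=5 -> covers; best now B (z=3)
  D: rows 3-5 cols 2-4 -> outside (row miss)
  E: rows 4-8 cols 2-5 -> outside (col miss)
Winner: B at z=3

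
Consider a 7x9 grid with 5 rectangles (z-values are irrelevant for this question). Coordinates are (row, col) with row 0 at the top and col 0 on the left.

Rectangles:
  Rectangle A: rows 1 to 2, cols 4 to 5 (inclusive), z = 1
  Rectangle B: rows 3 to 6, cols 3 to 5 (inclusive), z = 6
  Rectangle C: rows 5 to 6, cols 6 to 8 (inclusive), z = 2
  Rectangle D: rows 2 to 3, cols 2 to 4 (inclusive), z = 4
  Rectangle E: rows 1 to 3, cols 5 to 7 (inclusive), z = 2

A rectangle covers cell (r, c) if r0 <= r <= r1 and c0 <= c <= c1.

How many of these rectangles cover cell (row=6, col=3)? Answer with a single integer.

Answer: 1

Derivation:
Check cell (6,3):
  A: rows 1-2 cols 4-5 -> outside (row miss)
  B: rows 3-6 cols 3-5 -> covers
  C: rows 5-6 cols 6-8 -> outside (col miss)
  D: rows 2-3 cols 2-4 -> outside (row miss)
  E: rows 1-3 cols 5-7 -> outside (row miss)
Count covering = 1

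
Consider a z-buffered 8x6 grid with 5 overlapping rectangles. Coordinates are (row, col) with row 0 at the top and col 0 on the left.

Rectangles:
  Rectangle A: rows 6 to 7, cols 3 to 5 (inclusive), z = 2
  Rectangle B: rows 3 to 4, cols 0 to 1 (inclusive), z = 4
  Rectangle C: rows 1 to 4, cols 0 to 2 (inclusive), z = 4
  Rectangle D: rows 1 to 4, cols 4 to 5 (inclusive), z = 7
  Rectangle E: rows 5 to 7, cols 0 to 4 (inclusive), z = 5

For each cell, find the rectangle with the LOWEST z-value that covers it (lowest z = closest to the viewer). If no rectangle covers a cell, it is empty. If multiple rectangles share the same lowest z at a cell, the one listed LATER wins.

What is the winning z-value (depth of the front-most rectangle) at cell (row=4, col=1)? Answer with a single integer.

Check cell (4,1):
  A: rows 6-7 cols 3-5 -> outside (row miss)
  B: rows 3-4 cols 0-1 z=4 -> covers; best now B (z=4)
  C: rows 1-4 cols 0-2 z=4 -> covers; best now C (z=4)
  D: rows 1-4 cols 4-5 -> outside (col miss)
  E: rows 5-7 cols 0-4 -> outside (row miss)
Winner: C at z=4

Answer: 4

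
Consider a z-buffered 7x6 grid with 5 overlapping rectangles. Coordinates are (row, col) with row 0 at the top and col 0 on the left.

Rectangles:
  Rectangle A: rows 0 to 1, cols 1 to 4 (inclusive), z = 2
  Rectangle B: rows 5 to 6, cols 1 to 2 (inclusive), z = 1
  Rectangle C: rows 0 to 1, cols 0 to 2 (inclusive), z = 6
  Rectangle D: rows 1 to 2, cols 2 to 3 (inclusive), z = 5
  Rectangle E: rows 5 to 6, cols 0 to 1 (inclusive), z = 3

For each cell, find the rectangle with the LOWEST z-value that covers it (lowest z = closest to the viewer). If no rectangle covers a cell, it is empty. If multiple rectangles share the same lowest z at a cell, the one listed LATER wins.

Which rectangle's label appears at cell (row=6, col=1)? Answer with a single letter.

Answer: B

Derivation:
Check cell (6,1):
  A: rows 0-1 cols 1-4 -> outside (row miss)
  B: rows 5-6 cols 1-2 z=1 -> covers; best now B (z=1)
  C: rows 0-1 cols 0-2 -> outside (row miss)
  D: rows 1-2 cols 2-3 -> outside (row miss)
  E: rows 5-6 cols 0-1 z=3 -> covers; best now B (z=1)
Winner: B at z=1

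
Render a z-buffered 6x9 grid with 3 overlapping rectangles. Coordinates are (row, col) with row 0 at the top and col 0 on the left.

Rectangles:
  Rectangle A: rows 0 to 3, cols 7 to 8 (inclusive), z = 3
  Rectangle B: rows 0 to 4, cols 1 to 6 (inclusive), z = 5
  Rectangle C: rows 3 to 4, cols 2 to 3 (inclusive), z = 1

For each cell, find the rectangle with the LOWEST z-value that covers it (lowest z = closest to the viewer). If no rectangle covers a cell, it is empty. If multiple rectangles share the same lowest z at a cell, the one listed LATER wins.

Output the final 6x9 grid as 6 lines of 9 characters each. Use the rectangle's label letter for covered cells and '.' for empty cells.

.BBBBBBAA
.BBBBBBAA
.BBBBBBAA
.BCCBBBAA
.BCCBBB..
.........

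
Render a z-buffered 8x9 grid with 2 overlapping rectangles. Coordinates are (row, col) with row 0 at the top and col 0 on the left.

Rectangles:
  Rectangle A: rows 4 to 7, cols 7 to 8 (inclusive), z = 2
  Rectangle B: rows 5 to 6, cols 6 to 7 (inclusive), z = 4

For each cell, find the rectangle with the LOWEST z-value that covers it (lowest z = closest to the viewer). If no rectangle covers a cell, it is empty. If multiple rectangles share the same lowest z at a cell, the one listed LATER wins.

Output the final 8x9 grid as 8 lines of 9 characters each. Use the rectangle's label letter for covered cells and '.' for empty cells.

.........
.........
.........
.........
.......AA
......BAA
......BAA
.......AA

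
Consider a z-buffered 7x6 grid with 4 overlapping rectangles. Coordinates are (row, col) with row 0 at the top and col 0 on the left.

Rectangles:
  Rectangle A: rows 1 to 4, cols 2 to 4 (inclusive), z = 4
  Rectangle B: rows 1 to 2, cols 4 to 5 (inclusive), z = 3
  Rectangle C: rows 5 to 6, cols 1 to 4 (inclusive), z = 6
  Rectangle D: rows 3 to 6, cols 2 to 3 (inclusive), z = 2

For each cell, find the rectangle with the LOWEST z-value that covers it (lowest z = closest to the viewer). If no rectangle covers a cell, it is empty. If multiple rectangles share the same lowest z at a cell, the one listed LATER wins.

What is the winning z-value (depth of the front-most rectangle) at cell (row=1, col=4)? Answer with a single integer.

Answer: 3

Derivation:
Check cell (1,4):
  A: rows 1-4 cols 2-4 z=4 -> covers; best now A (z=4)
  B: rows 1-2 cols 4-5 z=3 -> covers; best now B (z=3)
  C: rows 5-6 cols 1-4 -> outside (row miss)
  D: rows 3-6 cols 2-3 -> outside (row miss)
Winner: B at z=3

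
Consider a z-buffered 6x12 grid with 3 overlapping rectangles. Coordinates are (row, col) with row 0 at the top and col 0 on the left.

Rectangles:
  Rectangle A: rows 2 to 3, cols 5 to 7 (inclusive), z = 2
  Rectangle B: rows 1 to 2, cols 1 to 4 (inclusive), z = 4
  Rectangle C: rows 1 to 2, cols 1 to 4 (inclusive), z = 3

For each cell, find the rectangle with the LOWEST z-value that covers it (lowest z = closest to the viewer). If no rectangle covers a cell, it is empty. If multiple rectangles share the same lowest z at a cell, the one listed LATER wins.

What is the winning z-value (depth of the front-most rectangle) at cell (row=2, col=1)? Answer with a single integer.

Answer: 3

Derivation:
Check cell (2,1):
  A: rows 2-3 cols 5-7 -> outside (col miss)
  B: rows 1-2 cols 1-4 z=4 -> covers; best now B (z=4)
  C: rows 1-2 cols 1-4 z=3 -> covers; best now C (z=3)
Winner: C at z=3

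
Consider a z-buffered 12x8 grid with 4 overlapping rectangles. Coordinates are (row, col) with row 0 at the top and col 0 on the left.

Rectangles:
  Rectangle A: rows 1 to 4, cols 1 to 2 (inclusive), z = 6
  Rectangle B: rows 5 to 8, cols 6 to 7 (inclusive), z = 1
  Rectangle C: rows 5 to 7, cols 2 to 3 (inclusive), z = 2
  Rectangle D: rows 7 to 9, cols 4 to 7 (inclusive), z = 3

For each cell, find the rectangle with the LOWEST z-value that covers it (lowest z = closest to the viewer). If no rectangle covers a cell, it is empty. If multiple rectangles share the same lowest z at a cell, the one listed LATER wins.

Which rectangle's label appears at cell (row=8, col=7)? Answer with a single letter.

Check cell (8,7):
  A: rows 1-4 cols 1-2 -> outside (row miss)
  B: rows 5-8 cols 6-7 z=1 -> covers; best now B (z=1)
  C: rows 5-7 cols 2-3 -> outside (row miss)
  D: rows 7-9 cols 4-7 z=3 -> covers; best now B (z=1)
Winner: B at z=1

Answer: B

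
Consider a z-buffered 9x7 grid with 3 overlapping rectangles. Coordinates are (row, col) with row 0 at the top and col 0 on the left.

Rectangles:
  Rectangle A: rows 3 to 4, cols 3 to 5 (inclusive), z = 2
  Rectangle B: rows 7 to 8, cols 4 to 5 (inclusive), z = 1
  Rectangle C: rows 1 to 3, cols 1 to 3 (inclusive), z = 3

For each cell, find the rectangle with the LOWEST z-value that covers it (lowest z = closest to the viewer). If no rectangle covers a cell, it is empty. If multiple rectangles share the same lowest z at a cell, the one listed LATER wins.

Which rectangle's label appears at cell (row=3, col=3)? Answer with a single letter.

Answer: A

Derivation:
Check cell (3,3):
  A: rows 3-4 cols 3-5 z=2 -> covers; best now A (z=2)
  B: rows 7-8 cols 4-5 -> outside (row miss)
  C: rows 1-3 cols 1-3 z=3 -> covers; best now A (z=2)
Winner: A at z=2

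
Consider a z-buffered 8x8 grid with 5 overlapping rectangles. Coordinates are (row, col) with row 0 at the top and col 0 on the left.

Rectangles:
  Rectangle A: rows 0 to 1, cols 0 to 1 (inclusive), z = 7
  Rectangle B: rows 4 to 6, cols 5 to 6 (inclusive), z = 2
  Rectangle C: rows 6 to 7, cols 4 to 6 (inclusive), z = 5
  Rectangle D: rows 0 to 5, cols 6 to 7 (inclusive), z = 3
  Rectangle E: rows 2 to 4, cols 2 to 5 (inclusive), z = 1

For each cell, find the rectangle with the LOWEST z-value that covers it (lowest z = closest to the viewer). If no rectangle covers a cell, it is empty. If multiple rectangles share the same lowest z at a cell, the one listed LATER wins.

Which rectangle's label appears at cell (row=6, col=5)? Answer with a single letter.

Check cell (6,5):
  A: rows 0-1 cols 0-1 -> outside (row miss)
  B: rows 4-6 cols 5-6 z=2 -> covers; best now B (z=2)
  C: rows 6-7 cols 4-6 z=5 -> covers; best now B (z=2)
  D: rows 0-5 cols 6-7 -> outside (row miss)
  E: rows 2-4 cols 2-5 -> outside (row miss)
Winner: B at z=2

Answer: B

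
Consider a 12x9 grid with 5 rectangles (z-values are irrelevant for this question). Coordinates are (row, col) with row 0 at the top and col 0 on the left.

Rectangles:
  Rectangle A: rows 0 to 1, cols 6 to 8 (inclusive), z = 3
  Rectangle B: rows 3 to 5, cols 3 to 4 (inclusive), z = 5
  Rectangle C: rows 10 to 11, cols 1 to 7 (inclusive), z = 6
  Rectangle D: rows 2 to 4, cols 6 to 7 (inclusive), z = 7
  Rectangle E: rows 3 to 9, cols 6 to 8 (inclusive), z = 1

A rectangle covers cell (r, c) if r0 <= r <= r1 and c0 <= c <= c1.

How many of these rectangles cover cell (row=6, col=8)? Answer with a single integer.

Check cell (6,8):
  A: rows 0-1 cols 6-8 -> outside (row miss)
  B: rows 3-5 cols 3-4 -> outside (row miss)
  C: rows 10-11 cols 1-7 -> outside (row miss)
  D: rows 2-4 cols 6-7 -> outside (row miss)
  E: rows 3-9 cols 6-8 -> covers
Count covering = 1

Answer: 1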